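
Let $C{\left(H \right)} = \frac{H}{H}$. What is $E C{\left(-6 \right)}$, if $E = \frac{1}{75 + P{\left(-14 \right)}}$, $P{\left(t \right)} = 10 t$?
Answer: $- \frac{1}{65} \approx -0.015385$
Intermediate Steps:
$C{\left(H \right)} = 1$
$E = - \frac{1}{65}$ ($E = \frac{1}{75 + 10 \left(-14\right)} = \frac{1}{75 - 140} = \frac{1}{-65} = - \frac{1}{65} \approx -0.015385$)
$E C{\left(-6 \right)} = \left(- \frac{1}{65}\right) 1 = - \frac{1}{65}$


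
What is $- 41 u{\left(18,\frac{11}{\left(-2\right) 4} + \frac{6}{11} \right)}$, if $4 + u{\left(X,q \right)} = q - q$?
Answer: $164$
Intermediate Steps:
$u{\left(X,q \right)} = -4$ ($u{\left(X,q \right)} = -4 + \left(q - q\right) = -4 + 0 = -4$)
$- 41 u{\left(18,\frac{11}{\left(-2\right) 4} + \frac{6}{11} \right)} = \left(-41\right) \left(-4\right) = 164$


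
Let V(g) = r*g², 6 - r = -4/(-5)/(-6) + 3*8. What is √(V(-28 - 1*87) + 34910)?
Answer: I*√1812390/3 ≈ 448.75*I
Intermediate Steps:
r = -268/15 (r = 6 - (-4/(-5)/(-6) + 3*8) = 6 - (-4*(-⅕)*(-⅙) + 24) = 6 - ((⅘)*(-⅙) + 24) = 6 - (-2/15 + 24) = 6 - 1*358/15 = 6 - 358/15 = -268/15 ≈ -17.867)
V(g) = -268*g²/15
√(V(-28 - 1*87) + 34910) = √(-268*(-28 - 1*87)²/15 + 34910) = √(-268*(-28 - 87)²/15 + 34910) = √(-268/15*(-115)² + 34910) = √(-268/15*13225 + 34910) = √(-708860/3 + 34910) = √(-604130/3) = I*√1812390/3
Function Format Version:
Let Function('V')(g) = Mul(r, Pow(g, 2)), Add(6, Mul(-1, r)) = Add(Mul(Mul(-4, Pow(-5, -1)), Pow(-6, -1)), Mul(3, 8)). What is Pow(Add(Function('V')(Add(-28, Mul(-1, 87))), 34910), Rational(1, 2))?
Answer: Mul(Rational(1, 3), I, Pow(1812390, Rational(1, 2))) ≈ Mul(448.75, I)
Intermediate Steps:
r = Rational(-268, 15) (r = Add(6, Mul(-1, Add(Mul(Mul(-4, Pow(-5, -1)), Pow(-6, -1)), Mul(3, 8)))) = Add(6, Mul(-1, Add(Mul(Mul(-4, Rational(-1, 5)), Rational(-1, 6)), 24))) = Add(6, Mul(-1, Add(Mul(Rational(4, 5), Rational(-1, 6)), 24))) = Add(6, Mul(-1, Add(Rational(-2, 15), 24))) = Add(6, Mul(-1, Rational(358, 15))) = Add(6, Rational(-358, 15)) = Rational(-268, 15) ≈ -17.867)
Function('V')(g) = Mul(Rational(-268, 15), Pow(g, 2))
Pow(Add(Function('V')(Add(-28, Mul(-1, 87))), 34910), Rational(1, 2)) = Pow(Add(Mul(Rational(-268, 15), Pow(Add(-28, Mul(-1, 87)), 2)), 34910), Rational(1, 2)) = Pow(Add(Mul(Rational(-268, 15), Pow(Add(-28, -87), 2)), 34910), Rational(1, 2)) = Pow(Add(Mul(Rational(-268, 15), Pow(-115, 2)), 34910), Rational(1, 2)) = Pow(Add(Mul(Rational(-268, 15), 13225), 34910), Rational(1, 2)) = Pow(Add(Rational(-708860, 3), 34910), Rational(1, 2)) = Pow(Rational(-604130, 3), Rational(1, 2)) = Mul(Rational(1, 3), I, Pow(1812390, Rational(1, 2)))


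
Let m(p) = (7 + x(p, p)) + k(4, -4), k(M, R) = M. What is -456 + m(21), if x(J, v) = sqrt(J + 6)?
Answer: -445 + 3*sqrt(3) ≈ -439.80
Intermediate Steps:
x(J, v) = sqrt(6 + J)
m(p) = 11 + sqrt(6 + p) (m(p) = (7 + sqrt(6 + p)) + 4 = 11 + sqrt(6 + p))
-456 + m(21) = -456 + (11 + sqrt(6 + 21)) = -456 + (11 + sqrt(27)) = -456 + (11 + 3*sqrt(3)) = -445 + 3*sqrt(3)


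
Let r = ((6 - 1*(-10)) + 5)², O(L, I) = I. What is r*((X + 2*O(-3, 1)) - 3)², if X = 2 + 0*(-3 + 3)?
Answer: 441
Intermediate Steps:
X = 2 (X = 2 + 0*0 = 2 + 0 = 2)
r = 441 (r = ((6 + 10) + 5)² = (16 + 5)² = 21² = 441)
r*((X + 2*O(-3, 1)) - 3)² = 441*((2 + 2*1) - 3)² = 441*((2 + 2) - 3)² = 441*(4 - 3)² = 441*1² = 441*1 = 441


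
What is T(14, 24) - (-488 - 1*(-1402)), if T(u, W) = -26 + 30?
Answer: -910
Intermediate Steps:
T(u, W) = 4
T(14, 24) - (-488 - 1*(-1402)) = 4 - (-488 - 1*(-1402)) = 4 - (-488 + 1402) = 4 - 1*914 = 4 - 914 = -910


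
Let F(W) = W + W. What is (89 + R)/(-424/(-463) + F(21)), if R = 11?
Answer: 4630/1987 ≈ 2.3301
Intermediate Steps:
F(W) = 2*W
(89 + R)/(-424/(-463) + F(21)) = (89 + 11)/(-424/(-463) + 2*21) = 100/(-424*(-1/463) + 42) = 100/(424/463 + 42) = 100/(19870/463) = 100*(463/19870) = 4630/1987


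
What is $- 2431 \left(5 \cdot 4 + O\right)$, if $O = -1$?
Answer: $-46189$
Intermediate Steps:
$- 2431 \left(5 \cdot 4 + O\right) = - 2431 \left(5 \cdot 4 - 1\right) = - 2431 \left(20 - 1\right) = \left(-2431\right) 19 = -46189$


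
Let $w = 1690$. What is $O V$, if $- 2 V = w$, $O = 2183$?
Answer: $-1844635$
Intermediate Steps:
$V = -845$ ($V = \left(- \frac{1}{2}\right) 1690 = -845$)
$O V = 2183 \left(-845\right) = -1844635$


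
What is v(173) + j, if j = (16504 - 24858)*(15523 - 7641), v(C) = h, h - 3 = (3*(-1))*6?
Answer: -65846243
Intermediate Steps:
h = -15 (h = 3 + (3*(-1))*6 = 3 - 3*6 = 3 - 18 = -15)
v(C) = -15
j = -65846228 (j = -8354*7882 = -65846228)
v(173) + j = -15 - 65846228 = -65846243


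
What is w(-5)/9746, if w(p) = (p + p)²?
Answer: 50/4873 ≈ 0.010261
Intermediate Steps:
w(p) = 4*p² (w(p) = (2*p)² = 4*p²)
w(-5)/9746 = (4*(-5)²)/9746 = (4*25)*(1/9746) = 100*(1/9746) = 50/4873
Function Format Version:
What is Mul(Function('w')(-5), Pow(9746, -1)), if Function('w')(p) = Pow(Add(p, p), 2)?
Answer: Rational(50, 4873) ≈ 0.010261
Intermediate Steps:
Function('w')(p) = Mul(4, Pow(p, 2)) (Function('w')(p) = Pow(Mul(2, p), 2) = Mul(4, Pow(p, 2)))
Mul(Function('w')(-5), Pow(9746, -1)) = Mul(Mul(4, Pow(-5, 2)), Pow(9746, -1)) = Mul(Mul(4, 25), Rational(1, 9746)) = Mul(100, Rational(1, 9746)) = Rational(50, 4873)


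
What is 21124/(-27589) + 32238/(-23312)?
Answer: -14700605/6842072 ≈ -2.1486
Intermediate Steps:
21124/(-27589) + 32238/(-23312) = 21124*(-1/27589) + 32238*(-1/23312) = -21124/27589 - 16119/11656 = -14700605/6842072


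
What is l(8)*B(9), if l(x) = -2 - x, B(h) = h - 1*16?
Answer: 70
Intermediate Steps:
B(h) = -16 + h (B(h) = h - 16 = -16 + h)
l(8)*B(9) = (-2 - 1*8)*(-16 + 9) = (-2 - 8)*(-7) = -10*(-7) = 70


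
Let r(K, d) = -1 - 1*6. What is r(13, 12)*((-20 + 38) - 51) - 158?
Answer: 73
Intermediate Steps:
r(K, d) = -7 (r(K, d) = -1 - 6 = -7)
r(13, 12)*((-20 + 38) - 51) - 158 = -7*((-20 + 38) - 51) - 158 = -7*(18 - 51) - 158 = -7*(-33) - 158 = 231 - 158 = 73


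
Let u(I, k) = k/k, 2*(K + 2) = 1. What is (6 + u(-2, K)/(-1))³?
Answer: 125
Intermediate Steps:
K = -3/2 (K = -2 + (½)*1 = -2 + ½ = -3/2 ≈ -1.5000)
u(I, k) = 1
(6 + u(-2, K)/(-1))³ = (6 + 1/(-1))³ = (6 + 1*(-1))³ = (6 - 1)³ = 5³ = 125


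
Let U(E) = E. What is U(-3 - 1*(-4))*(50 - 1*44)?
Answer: 6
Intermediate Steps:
U(-3 - 1*(-4))*(50 - 1*44) = (-3 - 1*(-4))*(50 - 1*44) = (-3 + 4)*(50 - 44) = 1*6 = 6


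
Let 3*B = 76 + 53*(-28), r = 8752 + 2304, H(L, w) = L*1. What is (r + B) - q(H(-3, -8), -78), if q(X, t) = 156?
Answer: 31292/3 ≈ 10431.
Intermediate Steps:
H(L, w) = L
r = 11056
B = -1408/3 (B = (76 + 53*(-28))/3 = (76 - 1484)/3 = (⅓)*(-1408) = -1408/3 ≈ -469.33)
(r + B) - q(H(-3, -8), -78) = (11056 - 1408/3) - 1*156 = 31760/3 - 156 = 31292/3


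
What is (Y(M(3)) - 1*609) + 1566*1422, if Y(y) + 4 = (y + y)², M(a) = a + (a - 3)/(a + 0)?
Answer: 2226275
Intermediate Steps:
M(a) = a + (-3 + a)/a
Y(y) = -4 + 4*y² (Y(y) = -4 + (y + y)² = -4 + (2*y)² = -4 + 4*y²)
(Y(M(3)) - 1*609) + 1566*1422 = ((-4 + 4*(1 + 3 - 3/3)²) - 1*609) + 1566*1422 = ((-4 + 4*(1 + 3 - 3*⅓)²) - 609) + 2226852 = ((-4 + 4*(1 + 3 - 1)²) - 609) + 2226852 = ((-4 + 4*3²) - 609) + 2226852 = ((-4 + 4*9) - 609) + 2226852 = ((-4 + 36) - 609) + 2226852 = (32 - 609) + 2226852 = -577 + 2226852 = 2226275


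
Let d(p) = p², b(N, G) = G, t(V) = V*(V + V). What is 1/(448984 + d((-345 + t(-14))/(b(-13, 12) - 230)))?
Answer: 47524/21337517825 ≈ 2.2273e-6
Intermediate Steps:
t(V) = 2*V² (t(V) = V*(2*V) = 2*V²)
1/(448984 + d((-345 + t(-14))/(b(-13, 12) - 230))) = 1/(448984 + ((-345 + 2*(-14)²)/(12 - 230))²) = 1/(448984 + ((-345 + 2*196)/(-218))²) = 1/(448984 + ((-345 + 392)*(-1/218))²) = 1/(448984 + (47*(-1/218))²) = 1/(448984 + (-47/218)²) = 1/(448984 + 2209/47524) = 1/(21337517825/47524) = 47524/21337517825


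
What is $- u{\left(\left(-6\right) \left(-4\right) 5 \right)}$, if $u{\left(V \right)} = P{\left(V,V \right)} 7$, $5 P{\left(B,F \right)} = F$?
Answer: $-168$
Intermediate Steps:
$P{\left(B,F \right)} = \frac{F}{5}$
$u{\left(V \right)} = \frac{7 V}{5}$ ($u{\left(V \right)} = \frac{V}{5} \cdot 7 = \frac{7 V}{5}$)
$- u{\left(\left(-6\right) \left(-4\right) 5 \right)} = - \frac{7 \left(-6\right) \left(-4\right) 5}{5} = - \frac{7 \cdot 24 \cdot 5}{5} = - \frac{7 \cdot 120}{5} = \left(-1\right) 168 = -168$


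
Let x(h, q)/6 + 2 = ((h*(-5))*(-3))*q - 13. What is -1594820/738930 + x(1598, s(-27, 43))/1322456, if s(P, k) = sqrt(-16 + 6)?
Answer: -105457289081/48860120604 + 35955*I*sqrt(10)/330614 ≈ -2.1584 + 0.3439*I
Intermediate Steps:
s(P, k) = I*sqrt(10) (s(P, k) = sqrt(-10) = I*sqrt(10))
x(h, q) = -90 + 90*h*q (x(h, q) = -12 + 6*(((h*(-5))*(-3))*q - 13) = -12 + 6*((-5*h*(-3))*q - 13) = -12 + 6*((15*h)*q - 13) = -12 + 6*(15*h*q - 13) = -12 + 6*(-13 + 15*h*q) = -12 + (-78 + 90*h*q) = -90 + 90*h*q)
-1594820/738930 + x(1598, s(-27, 43))/1322456 = -1594820/738930 + (-90 + 90*1598*(I*sqrt(10)))/1322456 = -1594820*1/738930 + (-90 + 143820*I*sqrt(10))*(1/1322456) = -159482/73893 + (-45/661228 + 35955*I*sqrt(10)/330614) = -105457289081/48860120604 + 35955*I*sqrt(10)/330614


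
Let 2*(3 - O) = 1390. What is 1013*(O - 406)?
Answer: -1112274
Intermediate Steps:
O = -692 (O = 3 - ½*1390 = 3 - 695 = -692)
1013*(O - 406) = 1013*(-692 - 406) = 1013*(-1098) = -1112274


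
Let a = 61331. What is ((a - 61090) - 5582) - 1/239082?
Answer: -1276936963/239082 ≈ -5341.0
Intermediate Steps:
((a - 61090) - 5582) - 1/239082 = ((61331 - 61090) - 5582) - 1/239082 = (241 - 5582) - 1*1/239082 = -5341 - 1/239082 = -1276936963/239082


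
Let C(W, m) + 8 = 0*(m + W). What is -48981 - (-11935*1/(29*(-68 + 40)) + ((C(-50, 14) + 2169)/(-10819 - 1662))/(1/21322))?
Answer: -9370123187/206828 ≈ -45304.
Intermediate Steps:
C(W, m) = -8 (C(W, m) = -8 + 0*(m + W) = -8 + 0*(W + m) = -8 + 0 = -8)
-48981 - (-11935*1/(29*(-68 + 40)) + ((C(-50, 14) + 2169)/(-10819 - 1662))/(1/21322)) = -48981 - (-11935*1/(29*(-68 + 40)) + ((-8 + 2169)/(-10819 - 1662))/(1/21322)) = -48981 - (-11935/((-28*29)) + (2161/(-12481))/(1/21322)) = -48981 - (-11935/(-812) + (2161*(-1/12481))*21322) = -48981 - (-11935*(-1/812) - 2161/12481*21322) = -48981 - (1705/116 - 6582406/1783) = -48981 - 1*(-760519081/206828) = -48981 + 760519081/206828 = -9370123187/206828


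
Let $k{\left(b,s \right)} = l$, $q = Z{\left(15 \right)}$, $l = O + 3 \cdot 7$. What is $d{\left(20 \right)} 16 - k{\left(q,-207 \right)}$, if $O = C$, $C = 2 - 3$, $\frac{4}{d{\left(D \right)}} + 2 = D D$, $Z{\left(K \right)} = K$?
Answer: $- \frac{3948}{199} \approx -19.839$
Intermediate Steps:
$d{\left(D \right)} = \frac{4}{-2 + D^{2}}$ ($d{\left(D \right)} = \frac{4}{-2 + D D} = \frac{4}{-2 + D^{2}}$)
$C = -1$
$O = -1$
$l = 20$ ($l = -1 + 3 \cdot 7 = -1 + 21 = 20$)
$q = 15$
$k{\left(b,s \right)} = 20$
$d{\left(20 \right)} 16 - k{\left(q,-207 \right)} = \frac{4}{-2 + 20^{2}} \cdot 16 - 20 = \frac{4}{-2 + 400} \cdot 16 - 20 = \frac{4}{398} \cdot 16 - 20 = 4 \cdot \frac{1}{398} \cdot 16 - 20 = \frac{2}{199} \cdot 16 - 20 = \frac{32}{199} - 20 = - \frac{3948}{199}$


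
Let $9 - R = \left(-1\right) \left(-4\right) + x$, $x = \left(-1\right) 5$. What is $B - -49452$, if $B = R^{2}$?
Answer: $49552$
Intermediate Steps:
$x = -5$
$R = 10$ ($R = 9 - \left(\left(-1\right) \left(-4\right) - 5\right) = 9 - \left(4 - 5\right) = 9 - -1 = 9 + 1 = 10$)
$B = 100$ ($B = 10^{2} = 100$)
$B - -49452 = 100 - -49452 = 100 + 49452 = 49552$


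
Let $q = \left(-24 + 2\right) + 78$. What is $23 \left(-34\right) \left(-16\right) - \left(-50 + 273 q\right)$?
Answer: $-2726$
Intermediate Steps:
$q = 56$ ($q = -22 + 78 = 56$)
$23 \left(-34\right) \left(-16\right) - \left(-50 + 273 q\right) = 23 \left(-34\right) \left(-16\right) - \left(-50 + 273 \cdot 56\right) = \left(-782\right) \left(-16\right) - \left(-50 + 15288\right) = 12512 - 15238 = -2726$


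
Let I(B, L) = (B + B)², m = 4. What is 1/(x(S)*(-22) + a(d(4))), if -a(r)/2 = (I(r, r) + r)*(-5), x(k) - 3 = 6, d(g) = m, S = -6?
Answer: 1/482 ≈ 0.0020747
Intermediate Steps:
d(g) = 4
x(k) = 9 (x(k) = 3 + 6 = 9)
I(B, L) = 4*B² (I(B, L) = (2*B)² = 4*B²)
a(r) = 10*r + 40*r² (a(r) = -2*(4*r² + r)*(-5) = -2*(r + 4*r²)*(-5) = -2*(-20*r² - 5*r) = 10*r + 40*r²)
1/(x(S)*(-22) + a(d(4))) = 1/(9*(-22) + 10*4*(1 + 4*4)) = 1/(-198 + 10*4*(1 + 16)) = 1/(-198 + 10*4*17) = 1/(-198 + 680) = 1/482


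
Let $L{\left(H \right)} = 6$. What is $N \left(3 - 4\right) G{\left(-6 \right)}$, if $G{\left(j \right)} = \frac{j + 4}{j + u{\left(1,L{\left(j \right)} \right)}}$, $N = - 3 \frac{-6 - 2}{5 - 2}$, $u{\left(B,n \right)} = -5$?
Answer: $- \frac{16}{11} \approx -1.4545$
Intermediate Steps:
$N = 8$ ($N = - 3 \left(- \frac{8}{3}\right) = - 3 \left(\left(-8\right) \frac{1}{3}\right) = \left(-3\right) \left(- \frac{8}{3}\right) = 8$)
$G{\left(j \right)} = \frac{4 + j}{-5 + j}$ ($G{\left(j \right)} = \frac{j + 4}{j - 5} = \frac{4 + j}{-5 + j}$)
$N \left(3 - 4\right) G{\left(-6 \right)} = 8 \left(3 - 4\right) \frac{4 - 6}{-5 - 6} = 8 \left(-1\right) \frac{1}{-11} \left(-2\right) = - 8 \left(\left(- \frac{1}{11}\right) \left(-2\right)\right) = \left(-8\right) \frac{2}{11} = - \frac{16}{11}$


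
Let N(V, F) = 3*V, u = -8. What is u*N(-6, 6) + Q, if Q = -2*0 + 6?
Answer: 150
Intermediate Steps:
Q = 6 (Q = 0 + 6 = 6)
u*N(-6, 6) + Q = -24*(-6) + 6 = -8*(-18) + 6 = 144 + 6 = 150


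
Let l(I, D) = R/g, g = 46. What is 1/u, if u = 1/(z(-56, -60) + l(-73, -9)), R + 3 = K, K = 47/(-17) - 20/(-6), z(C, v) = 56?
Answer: 65626/1173 ≈ 55.947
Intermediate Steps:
K = 29/51 (K = 47*(-1/17) - 20*(-1/6) = -47/17 + 10/3 = 29/51 ≈ 0.56863)
R = -124/51 (R = -3 + 29/51 = -124/51 ≈ -2.4314)
l(I, D) = -62/1173 (l(I, D) = -124/51/46 = -124/51*1/46 = -62/1173)
u = 1173/65626 (u = 1/(56 - 62/1173) = 1/(65626/1173) = 1173/65626 ≈ 0.017874)
1/u = 1/(1173/65626) = 65626/1173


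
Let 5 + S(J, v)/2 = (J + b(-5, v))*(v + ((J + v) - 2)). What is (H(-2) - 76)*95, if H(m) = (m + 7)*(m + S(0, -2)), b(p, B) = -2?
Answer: -1520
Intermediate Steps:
S(J, v) = -10 + 2*(-2 + J)*(-2 + J + 2*v) (S(J, v) = -10 + 2*((J - 2)*(v + ((J + v) - 2))) = -10 + 2*((-2 + J)*(v + (-2 + J + v))) = -10 + 2*((-2 + J)*(-2 + J + 2*v)) = -10 + 2*(-2 + J)*(-2 + J + 2*v))
H(m) = (7 + m)*(14 + m) (H(m) = (m + 7)*(m + (-2 - 8*0 - 8*(-2) + 2*0² + 4*0*(-2))) = (7 + m)*(m + (-2 + 0 + 16 + 2*0 + 0)) = (7 + m)*(m + (-2 + 0 + 16 + 0 + 0)) = (7 + m)*(m + 14) = (7 + m)*(14 + m))
(H(-2) - 76)*95 = ((98 + (-2)² + 21*(-2)) - 76)*95 = ((98 + 4 - 42) - 76)*95 = (60 - 76)*95 = -16*95 = -1520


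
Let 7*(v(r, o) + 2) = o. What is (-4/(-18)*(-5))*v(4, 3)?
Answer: 110/63 ≈ 1.7460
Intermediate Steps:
v(r, o) = -2 + o/7
(-4/(-18)*(-5))*v(4, 3) = (-4/(-18)*(-5))*(-2 + (⅐)*3) = (-4*(-1/18)*(-5))*(-2 + 3/7) = ((2/9)*(-5))*(-11/7) = -10/9*(-11/7) = 110/63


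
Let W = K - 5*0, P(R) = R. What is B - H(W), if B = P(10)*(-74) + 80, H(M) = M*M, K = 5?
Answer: -685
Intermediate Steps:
W = 5 (W = 5 - 5*0 = 5 + 0 = 5)
H(M) = M**2
B = -660 (B = 10*(-74) + 80 = -740 + 80 = -660)
B - H(W) = -660 - 1*5**2 = -660 - 1*25 = -660 - 25 = -685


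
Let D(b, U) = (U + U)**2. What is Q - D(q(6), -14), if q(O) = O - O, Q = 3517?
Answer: 2733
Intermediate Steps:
q(O) = 0
D(b, U) = 4*U**2 (D(b, U) = (2*U)**2 = 4*U**2)
Q - D(q(6), -14) = 3517 - 4*(-14)**2 = 3517 - 4*196 = 3517 - 1*784 = 3517 - 784 = 2733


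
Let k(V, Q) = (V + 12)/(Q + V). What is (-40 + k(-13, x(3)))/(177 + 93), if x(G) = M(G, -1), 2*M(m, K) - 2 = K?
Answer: -499/3375 ≈ -0.14785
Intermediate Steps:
M(m, K) = 1 + K/2
x(G) = ½ (x(G) = 1 + (½)*(-1) = 1 - ½ = ½)
k(V, Q) = (12 + V)/(Q + V)
(-40 + k(-13, x(3)))/(177 + 93) = (-40 + (12 - 13)/(½ - 13))/(177 + 93) = (-40 - 1/(-25/2))/270 = (-40 - 2/25*(-1))/270 = (-40 + 2/25)/270 = (1/270)*(-998/25) = -499/3375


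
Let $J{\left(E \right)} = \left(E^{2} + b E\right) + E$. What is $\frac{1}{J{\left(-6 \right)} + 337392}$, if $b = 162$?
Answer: $\frac{1}{336450} \approx 2.9722 \cdot 10^{-6}$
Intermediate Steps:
$J{\left(E \right)} = E^{2} + 163 E$ ($J{\left(E \right)} = \left(E^{2} + 162 E\right) + E = E^{2} + 163 E$)
$\frac{1}{J{\left(-6 \right)} + 337392} = \frac{1}{- 6 \left(163 - 6\right) + 337392} = \frac{1}{\left(-6\right) 157 + 337392} = \frac{1}{-942 + 337392} = \frac{1}{336450}$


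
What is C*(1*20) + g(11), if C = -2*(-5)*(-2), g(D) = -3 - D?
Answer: -414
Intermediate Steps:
C = -20 (C = 10*(-2) = -20)
C*(1*20) + g(11) = -20*20 + (-3 - 1*11) = -20*20 + (-3 - 11) = -400 - 14 = -414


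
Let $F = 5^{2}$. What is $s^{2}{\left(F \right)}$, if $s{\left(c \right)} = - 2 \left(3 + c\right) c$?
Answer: $1960000$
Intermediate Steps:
$F = 25$
$s{\left(c \right)} = c \left(-6 - 2 c\right)$ ($s{\left(c \right)} = \left(-6 - 2 c\right) c = c \left(-6 - 2 c\right)$)
$s^{2}{\left(F \right)} = \left(\left(-2\right) 25 \left(3 + 25\right)\right)^{2} = \left(\left(-2\right) 25 \cdot 28\right)^{2} = \left(-1400\right)^{2} = 1960000$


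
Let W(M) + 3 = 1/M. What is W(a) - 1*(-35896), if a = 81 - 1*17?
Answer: 2297153/64 ≈ 35893.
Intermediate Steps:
a = 64 (a = 81 - 17 = 64)
W(M) = -3 + 1/M
W(a) - 1*(-35896) = (-3 + 1/64) - 1*(-35896) = (-3 + 1/64) + 35896 = -191/64 + 35896 = 2297153/64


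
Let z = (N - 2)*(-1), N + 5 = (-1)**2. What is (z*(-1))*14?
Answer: -84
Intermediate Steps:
N = -4 (N = -5 + (-1)**2 = -5 + 1 = -4)
z = 6 (z = (-4 - 2)*(-1) = -6*(-1) = 6)
(z*(-1))*14 = (6*(-1))*14 = -6*14 = -84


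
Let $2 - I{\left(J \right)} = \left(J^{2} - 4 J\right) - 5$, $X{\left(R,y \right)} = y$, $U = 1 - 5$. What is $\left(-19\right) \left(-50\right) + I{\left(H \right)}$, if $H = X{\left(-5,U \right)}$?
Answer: $925$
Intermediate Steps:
$U = -4$ ($U = 1 - 5 = -4$)
$H = -4$
$I{\left(J \right)} = 7 - J^{2} + 4 J$ ($I{\left(J \right)} = 2 - \left(\left(J^{2} - 4 J\right) - 5\right) = 2 - \left(-5 + J^{2} - 4 J\right) = 2 + \left(5 - J^{2} + 4 J\right) = 7 - J^{2} + 4 J$)
$\left(-19\right) \left(-50\right) + I{\left(H \right)} = \left(-19\right) \left(-50\right) + \left(7 - \left(-4\right)^{2} + 4 \left(-4\right)\right) = 950 - 25 = 925$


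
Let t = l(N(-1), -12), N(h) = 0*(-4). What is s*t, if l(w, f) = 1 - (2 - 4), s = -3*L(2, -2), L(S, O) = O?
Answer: 18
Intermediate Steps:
N(h) = 0
s = 6 (s = -3*(-2) = 6)
l(w, f) = 3 (l(w, f) = 1 - (-2) = 1 - 1*(-2) = 1 + 2 = 3)
t = 3
s*t = 6*3 = 18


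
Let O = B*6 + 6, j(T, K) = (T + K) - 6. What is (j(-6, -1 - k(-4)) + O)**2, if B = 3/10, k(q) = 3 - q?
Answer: 3721/25 ≈ 148.84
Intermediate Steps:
B = 3/10 (B = 3*(1/10) = 3/10 ≈ 0.30000)
j(T, K) = -6 + K + T (j(T, K) = (K + T) - 6 = -6 + K + T)
O = 39/5 (O = (3/10)*6 + 6 = 9/5 + 6 = 39/5 ≈ 7.8000)
(j(-6, -1 - k(-4)) + O)**2 = ((-6 + (-1 - (3 - 1*(-4))) - 6) + 39/5)**2 = ((-6 + (-1 - (3 + 4)) - 6) + 39/5)**2 = ((-6 + (-1 - 1*7) - 6) + 39/5)**2 = ((-6 + (-1 - 7) - 6) + 39/5)**2 = ((-6 - 8 - 6) + 39/5)**2 = (-20 + 39/5)**2 = (-61/5)**2 = 3721/25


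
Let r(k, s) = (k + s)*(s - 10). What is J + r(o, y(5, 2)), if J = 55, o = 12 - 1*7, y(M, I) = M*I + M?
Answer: 155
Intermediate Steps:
y(M, I) = M + I*M (y(M, I) = I*M + M = M + I*M)
o = 5 (o = 12 - 7 = 5)
r(k, s) = (-10 + s)*(k + s) (r(k, s) = (k + s)*(-10 + s) = (-10 + s)*(k + s))
J + r(o, y(5, 2)) = 55 + ((5*(1 + 2))² - 10*5 - 50*(1 + 2) + 5*(5*(1 + 2))) = 55 + ((5*3)² - 50 - 50*3 + 5*(5*3)) = 55 + (15² - 50 - 10*15 + 5*15) = 55 + (225 - 50 - 150 + 75) = 55 + 100 = 155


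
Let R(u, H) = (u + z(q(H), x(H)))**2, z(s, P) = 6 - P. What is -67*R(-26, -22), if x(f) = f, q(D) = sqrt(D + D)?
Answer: -268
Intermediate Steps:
q(D) = sqrt(2)*sqrt(D) (q(D) = sqrt(2*D) = sqrt(2)*sqrt(D))
R(u, H) = (6 + u - H)**2 (R(u, H) = (u + (6 - H))**2 = (6 + u - H)**2)
-67*R(-26, -22) = -67*(6 - 26 - 1*(-22))**2 = -67*(6 - 26 + 22)**2 = -67*2**2 = -67*4 = -268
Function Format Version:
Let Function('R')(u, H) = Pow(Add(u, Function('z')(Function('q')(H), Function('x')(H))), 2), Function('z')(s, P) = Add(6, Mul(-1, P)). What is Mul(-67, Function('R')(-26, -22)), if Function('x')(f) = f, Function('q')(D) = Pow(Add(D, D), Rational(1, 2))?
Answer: -268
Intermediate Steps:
Function('q')(D) = Mul(Pow(2, Rational(1, 2)), Pow(D, Rational(1, 2))) (Function('q')(D) = Pow(Mul(2, D), Rational(1, 2)) = Mul(Pow(2, Rational(1, 2)), Pow(D, Rational(1, 2))))
Function('R')(u, H) = Pow(Add(6, u, Mul(-1, H)), 2) (Function('R')(u, H) = Pow(Add(u, Add(6, Mul(-1, H))), 2) = Pow(Add(6, u, Mul(-1, H)), 2))
Mul(-67, Function('R')(-26, -22)) = Mul(-67, Pow(Add(6, -26, Mul(-1, -22)), 2)) = Mul(-67, Pow(Add(6, -26, 22), 2)) = Mul(-67, Pow(2, 2)) = Mul(-67, 4) = -268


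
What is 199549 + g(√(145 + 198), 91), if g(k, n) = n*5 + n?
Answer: 200095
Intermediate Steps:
g(k, n) = 6*n (g(k, n) = 5*n + n = 6*n)
199549 + g(√(145 + 198), 91) = 199549 + 6*91 = 199549 + 546 = 200095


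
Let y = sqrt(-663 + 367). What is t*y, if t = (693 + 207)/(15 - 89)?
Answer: -900*I*sqrt(74)/37 ≈ -209.25*I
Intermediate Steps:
t = -450/37 (t = 900/(-74) = 900*(-1/74) = -450/37 ≈ -12.162)
y = 2*I*sqrt(74) (y = sqrt(-296) = 2*I*sqrt(74) ≈ 17.205*I)
t*y = -900*I*sqrt(74)/37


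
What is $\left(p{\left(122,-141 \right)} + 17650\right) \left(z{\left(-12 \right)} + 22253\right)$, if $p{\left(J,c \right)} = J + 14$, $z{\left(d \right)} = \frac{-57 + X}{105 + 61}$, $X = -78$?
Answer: $\frac{32849523659}{83} \approx 3.9578 \cdot 10^{8}$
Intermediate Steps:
$z{\left(d \right)} = - \frac{135}{166}$ ($z{\left(d \right)} = \frac{-57 - 78}{105 + 61} = - \frac{135}{166}$)
$p{\left(J,c \right)} = 14 + J$
$\left(p{\left(122,-141 \right)} + 17650\right) \left(z{\left(-12 \right)} + 22253\right) = \left(\left(14 + 122\right) + 17650\right) \left(- \frac{135}{166} + 22253\right) = \left(136 + 17650\right) \frac{3693863}{166} = 17786 \cdot \frac{3693863}{166} = \frac{32849523659}{83}$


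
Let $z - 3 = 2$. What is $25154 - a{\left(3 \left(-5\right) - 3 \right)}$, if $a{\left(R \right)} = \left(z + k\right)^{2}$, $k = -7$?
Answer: $25150$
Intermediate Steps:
$z = 5$ ($z = 3 + 2 = 5$)
$a{\left(R \right)} = 4$ ($a{\left(R \right)} = \left(5 - 7\right)^{2} = \left(-2\right)^{2} = 4$)
$25154 - a{\left(3 \left(-5\right) - 3 \right)} = 25154 - 4 = 25150$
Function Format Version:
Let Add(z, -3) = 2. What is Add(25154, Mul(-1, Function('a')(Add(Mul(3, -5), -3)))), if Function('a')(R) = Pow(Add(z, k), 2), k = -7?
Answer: 25150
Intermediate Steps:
z = 5 (z = Add(3, 2) = 5)
Function('a')(R) = 4 (Function('a')(R) = Pow(Add(5, -7), 2) = Pow(-2, 2) = 4)
Add(25154, Mul(-1, Function('a')(Add(Mul(3, -5), -3)))) = Add(25154, Mul(-1, 4)) = Add(25154, -4) = 25150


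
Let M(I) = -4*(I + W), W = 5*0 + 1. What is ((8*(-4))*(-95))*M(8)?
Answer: -109440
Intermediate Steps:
W = 1 (W = 0 + 1 = 1)
M(I) = -4 - 4*I (M(I) = -4*(I + 1) = -4*(1 + I) = -4 - 4*I)
((8*(-4))*(-95))*M(8) = ((8*(-4))*(-95))*(-4 - 4*8) = (-32*(-95))*(-4 - 32) = 3040*(-36) = -109440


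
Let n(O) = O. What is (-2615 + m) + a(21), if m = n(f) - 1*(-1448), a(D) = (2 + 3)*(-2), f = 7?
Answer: -1170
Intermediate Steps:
a(D) = -10 (a(D) = 5*(-2) = -10)
m = 1455 (m = 7 - 1*(-1448) = 7 + 1448 = 1455)
(-2615 + m) + a(21) = (-2615 + 1455) - 10 = -1160 - 10 = -1170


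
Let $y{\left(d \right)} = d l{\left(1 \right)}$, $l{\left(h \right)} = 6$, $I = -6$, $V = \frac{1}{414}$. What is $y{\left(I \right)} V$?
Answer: $- \frac{2}{23} \approx -0.086957$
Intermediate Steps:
$V = \frac{1}{414} \approx 0.0024155$
$y{\left(d \right)} = 6 d$ ($y{\left(d \right)} = d 6 = 6 d$)
$y{\left(I \right)} V = 6 \left(-6\right) \frac{1}{414} = \left(-36\right) \frac{1}{414} = - \frac{2}{23}$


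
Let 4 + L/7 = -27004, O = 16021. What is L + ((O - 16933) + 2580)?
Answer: -187388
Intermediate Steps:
L = -189056 (L = -28 + 7*(-27004) = -28 - 189028 = -189056)
L + ((O - 16933) + 2580) = -189056 + ((16021 - 16933) + 2580) = -189056 + (-912 + 2580) = -189056 + 1668 = -187388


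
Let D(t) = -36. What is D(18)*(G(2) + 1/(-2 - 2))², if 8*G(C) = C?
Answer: 0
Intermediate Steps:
G(C) = C/8
D(18)*(G(2) + 1/(-2 - 2))² = -36*((⅛)*2 + 1/(-2 - 2))² = -36*(¼ + 1/(-4))² = -36*(¼ - ¼)² = -36*0² = -36*0 = 0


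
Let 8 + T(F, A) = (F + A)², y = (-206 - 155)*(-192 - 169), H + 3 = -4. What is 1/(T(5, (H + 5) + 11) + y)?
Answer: 1/130509 ≈ 7.6623e-6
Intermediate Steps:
H = -7 (H = -3 - 4 = -7)
y = 130321 (y = -361*(-361) = 130321)
T(F, A) = -8 + (A + F)² (T(F, A) = -8 + (F + A)² = -8 + (A + F)²)
1/(T(5, (H + 5) + 11) + y) = 1/((-8 + (((-7 + 5) + 11) + 5)²) + 130321) = 1/((-8 + ((-2 + 11) + 5)²) + 130321) = 1/((-8 + (9 + 5)²) + 130321) = 1/((-8 + 14²) + 130321) = 1/((-8 + 196) + 130321) = 1/(188 + 130321) = 1/130509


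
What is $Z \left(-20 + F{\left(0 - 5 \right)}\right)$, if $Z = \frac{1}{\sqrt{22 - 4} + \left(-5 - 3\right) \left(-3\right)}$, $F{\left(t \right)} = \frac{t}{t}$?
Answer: $- \frac{76}{93} + \frac{19 \sqrt{2}}{186} \approx -0.67274$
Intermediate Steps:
$F{\left(t \right)} = 1$
$Z = \frac{1}{24 + 3 \sqrt{2}}$ ($Z = \frac{1}{\sqrt{18} - -24} = \frac{1}{3 \sqrt{2} + 24} = \frac{1}{24 + 3 \sqrt{2}} \approx 0.035407$)
$Z \left(-20 + F{\left(0 - 5 \right)}\right) = \left(\frac{4}{93} - \frac{\sqrt{2}}{186}\right) \left(-20 + 1\right) = \left(\frac{4}{93} - \frac{\sqrt{2}}{186}\right) \left(-19\right) = - \frac{76}{93} + \frac{19 \sqrt{2}}{186}$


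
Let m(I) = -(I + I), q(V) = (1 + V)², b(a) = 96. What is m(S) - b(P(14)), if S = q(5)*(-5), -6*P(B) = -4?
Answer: 264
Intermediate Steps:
P(B) = ⅔ (P(B) = -⅙*(-4) = ⅔)
S = -180 (S = (1 + 5)²*(-5) = 6²*(-5) = 36*(-5) = -180)
m(I) = -2*I
m(S) - b(P(14)) = -2*(-180) - 1*96 = 360 - 96 = 264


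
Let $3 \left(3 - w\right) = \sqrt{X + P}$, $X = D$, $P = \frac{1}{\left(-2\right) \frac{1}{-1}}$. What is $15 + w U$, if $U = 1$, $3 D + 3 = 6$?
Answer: $18 - \frac{\sqrt{6}}{6} \approx 17.592$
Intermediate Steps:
$D = 1$ ($D = -1 + \frac{1}{3} \cdot 6 = -1 + 2 = 1$)
$P = \frac{1}{2}$ ($P = \frac{1}{\left(-2\right) \left(-1\right)} = \frac{1}{2} \approx 0.5$)
$X = 1$
$w = 3 - \frac{\sqrt{6}}{6}$ ($w = 3 - \frac{\sqrt{1 + \frac{1}{2}}}{3} = 3 - \frac{\sqrt{\frac{3}{2}}}{3} = 3 - \frac{\frac{1}{2} \sqrt{6}}{3} = 3 - \frac{\sqrt{6}}{6} \approx 2.5918$)
$15 + w U = 15 + \left(3 - \frac{\sqrt{6}}{6}\right) 1 = 15 + \left(3 - \frac{\sqrt{6}}{6}\right) = 18 - \frac{\sqrt{6}}{6}$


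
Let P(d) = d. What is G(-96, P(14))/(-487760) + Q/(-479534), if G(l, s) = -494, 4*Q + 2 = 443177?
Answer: -517344901/2249014460 ≈ -0.23003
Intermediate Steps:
Q = 443175/4 (Q = -½ + (¼)*443177 = -½ + 443177/4 = 443175/4 ≈ 1.1079e+5)
G(-96, P(14))/(-487760) + Q/(-479534) = -494/(-487760) + (443175/4)/(-479534) = -494*(-1/487760) + (443175/4)*(-1/479534) = 19/18760 - 443175/1918136 = -517344901/2249014460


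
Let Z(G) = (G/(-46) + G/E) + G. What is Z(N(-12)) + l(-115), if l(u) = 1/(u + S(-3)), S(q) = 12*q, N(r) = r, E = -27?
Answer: -353245/31257 ≈ -11.301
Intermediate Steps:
l(u) = 1/(-36 + u) (l(u) = 1/(u + 12*(-3)) = 1/(u - 36) = 1/(-36 + u))
Z(G) = 1169*G/1242 (Z(G) = (G/(-46) + G/(-27)) + G = (G*(-1/46) + G*(-1/27)) + G = (-G/46 - G/27) + G = -73*G/1242 + G = 1169*G/1242)
Z(N(-12)) + l(-115) = (1169/1242)*(-12) + 1/(-36 - 115) = -2338/207 + 1/(-151) = -2338/207 - 1/151 = -353245/31257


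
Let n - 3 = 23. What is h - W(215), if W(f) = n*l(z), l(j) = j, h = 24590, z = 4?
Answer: 24486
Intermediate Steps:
n = 26 (n = 3 + 23 = 26)
W(f) = 104 (W(f) = 26*4 = 104)
h - W(215) = 24590 - 1*104 = 24590 - 104 = 24486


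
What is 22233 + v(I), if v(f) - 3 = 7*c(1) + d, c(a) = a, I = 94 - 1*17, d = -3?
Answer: 22240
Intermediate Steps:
I = 77 (I = 94 - 17 = 77)
v(f) = 7 (v(f) = 3 + (7*1 - 3) = 3 + (7 - 3) = 3 + 4 = 7)
22233 + v(I) = 22233 + 7 = 22240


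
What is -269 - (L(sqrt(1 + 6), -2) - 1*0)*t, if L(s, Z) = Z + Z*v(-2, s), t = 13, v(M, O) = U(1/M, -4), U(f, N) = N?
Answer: -347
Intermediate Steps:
v(M, O) = -4
L(s, Z) = -3*Z (L(s, Z) = Z + Z*(-4) = Z - 4*Z = -3*Z)
-269 - (L(sqrt(1 + 6), -2) - 1*0)*t = -269 - (-3*(-2) - 1*0)*13 = -269 - (6 + 0)*13 = -269 - 6*13 = -269 - 1*78 = -269 - 78 = -347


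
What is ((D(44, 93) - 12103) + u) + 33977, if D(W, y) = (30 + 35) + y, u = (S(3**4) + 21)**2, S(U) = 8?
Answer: 22873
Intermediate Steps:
u = 841 (u = (8 + 21)**2 = 29**2 = 841)
D(W, y) = 65 + y
((D(44, 93) - 12103) + u) + 33977 = (((65 + 93) - 12103) + 841) + 33977 = ((158 - 12103) + 841) + 33977 = (-11945 + 841) + 33977 = -11104 + 33977 = 22873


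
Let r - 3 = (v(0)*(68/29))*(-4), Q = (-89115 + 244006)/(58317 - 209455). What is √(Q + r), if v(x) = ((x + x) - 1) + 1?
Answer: √45118169174/151138 ≈ 1.4054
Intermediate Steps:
Q = -154891/151138 (Q = 154891/(-151138) = 154891*(-1/151138) = -154891/151138 ≈ -1.0248)
v(x) = 2*x (v(x) = (2*x - 1) + 1 = (-1 + 2*x) + 1 = 2*x)
r = 3 (r = 3 + ((2*0)*(68/29))*(-4) = 3 + (0*(68*(1/29)))*(-4) = 3 + (0*(68/29))*(-4) = 3 + 0*(-4) = 3 + 0 = 3)
√(Q + r) = √(-154891/151138 + 3) = √(298523/151138) = √45118169174/151138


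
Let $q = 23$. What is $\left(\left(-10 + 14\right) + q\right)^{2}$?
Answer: $729$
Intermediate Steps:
$\left(\left(-10 + 14\right) + q\right)^{2} = \left(\left(-10 + 14\right) + 23\right)^{2} = \left(4 + 23\right)^{2} = 27^{2} = 729$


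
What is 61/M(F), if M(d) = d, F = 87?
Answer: 61/87 ≈ 0.70115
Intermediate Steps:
61/M(F) = 61/87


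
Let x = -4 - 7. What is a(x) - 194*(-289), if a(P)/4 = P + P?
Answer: 55978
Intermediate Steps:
x = -11
a(P) = 8*P (a(P) = 4*(P + P) = 4*(2*P) = 8*P)
a(x) - 194*(-289) = 8*(-11) - 194*(-289) = -88 + 56066 = 55978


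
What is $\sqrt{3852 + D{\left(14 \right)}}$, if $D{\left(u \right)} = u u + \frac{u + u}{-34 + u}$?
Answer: $\frac{\sqrt{101165}}{5} \approx 63.613$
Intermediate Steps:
$D{\left(u \right)} = u^{2} + \frac{2 u}{-34 + u}$
$\sqrt{3852 + D{\left(14 \right)}} = \sqrt{3852 + \frac{14 \left(2 + 14^{2} - 476\right)}{-34 + 14}} = \sqrt{3852 + \frac{14 \left(2 + 196 - 476\right)}{-20}} = \sqrt{3852 + 14 \left(- \frac{1}{20}\right) \left(-278\right)} = \sqrt{3852 + \frac{973}{5}} = \sqrt{\frac{20233}{5}} = \frac{\sqrt{101165}}{5}$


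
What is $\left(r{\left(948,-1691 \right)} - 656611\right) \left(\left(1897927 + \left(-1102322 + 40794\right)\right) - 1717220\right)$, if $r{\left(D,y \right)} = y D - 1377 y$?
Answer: $-60625147788$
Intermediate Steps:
$r{\left(D,y \right)} = - 1377 y + D y$ ($r{\left(D,y \right)} = D y - 1377 y = - 1377 y + D y$)
$\left(r{\left(948,-1691 \right)} - 656611\right) \left(\left(1897927 + \left(-1102322 + 40794\right)\right) - 1717220\right) = \left(- 1691 \left(-1377 + 948\right) - 656611\right) \left(\left(1897927 + \left(-1102322 + 40794\right)\right) - 1717220\right) = \left(\left(-1691\right) \left(-429\right) - 656611\right) \left(\left(1897927 - 1061528\right) - 1717220\right) = \left(725439 - 656611\right) \left(836399 - 1717220\right) = 68828 \left(-880821\right) = -60625147788$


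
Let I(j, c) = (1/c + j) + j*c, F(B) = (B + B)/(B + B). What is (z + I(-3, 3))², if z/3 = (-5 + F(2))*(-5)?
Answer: 21025/9 ≈ 2336.1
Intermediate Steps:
F(B) = 1 (F(B) = (2*B)/((2*B)) = (2*B)*(1/(2*B)) = 1)
I(j, c) = j + 1/c + c*j (I(j, c) = (j + 1/c) + c*j = j + 1/c + c*j)
z = 60 (z = 3*((-5 + 1)*(-5)) = 3*(-4*(-5)) = 3*20 = 60)
(z + I(-3, 3))² = (60 + (-3 + 1/3 + 3*(-3)))² = (60 + (-3 + ⅓ - 9))² = (60 - 35/3)² = (145/3)² = 21025/9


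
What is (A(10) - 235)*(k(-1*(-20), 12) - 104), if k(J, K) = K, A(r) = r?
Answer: 20700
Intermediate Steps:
(A(10) - 235)*(k(-1*(-20), 12) - 104) = (10 - 235)*(12 - 104) = -225*(-92) = 20700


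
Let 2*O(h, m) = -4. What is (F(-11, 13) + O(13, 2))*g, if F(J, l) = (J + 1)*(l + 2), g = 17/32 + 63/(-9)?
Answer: 3933/4 ≈ 983.25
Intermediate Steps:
g = -207/32 (g = 17*(1/32) + 63*(-⅑) = 17/32 - 7 = -207/32 ≈ -6.4688)
O(h, m) = -2 (O(h, m) = (½)*(-4) = -2)
F(J, l) = (1 + J)*(2 + l)
(F(-11, 13) + O(13, 2))*g = ((2 + 13 + 2*(-11) - 11*13) - 2)*(-207/32) = ((2 + 13 - 22 - 143) - 2)*(-207/32) = (-150 - 2)*(-207/32) = -152*(-207/32) = 3933/4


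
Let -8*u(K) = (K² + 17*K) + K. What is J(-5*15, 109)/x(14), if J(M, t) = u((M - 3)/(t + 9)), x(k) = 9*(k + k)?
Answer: 4433/779744 ≈ 0.0056852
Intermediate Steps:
x(k) = 18*k (x(k) = 9*(2*k) = 18*k)
u(K) = -9*K/4 - K²/8 (u(K) = -((K² + 17*K) + K)/8 = -(K² + 18*K)/8 = -9*K/4 - K²/8)
J(M, t) = -(-3 + M)*(18 + (-3 + M)/(9 + t))/(8*(9 + t)) (J(M, t) = -(M - 3)/(t + 9)*(18 + (M - 3)/(t + 9))/8 = -(-3 + M)/(9 + t)*(18 + (-3 + M)/(9 + t))/8 = -(-3 + M)*(18 + (-3 + M)/(9 + t))/(8*(9 + t)))
J(-5*15, 109)/x(14) = (-(-3 - 5*15)*(159 - 5*15 + 18*109)/(8*(9 + 109)²))/((18*14)) = -⅛*(-3 - 75)*(159 - 75 + 1962)/118²/252 = -⅛*1/13924*(-78)*2046*(1/252) = (39897/27848)*(1/252) = 4433/779744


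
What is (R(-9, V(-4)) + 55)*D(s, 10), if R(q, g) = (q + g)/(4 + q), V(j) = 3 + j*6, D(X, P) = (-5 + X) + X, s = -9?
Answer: -1403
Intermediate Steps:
D(X, P) = -5 + 2*X
V(j) = 3 + 6*j
R(q, g) = (g + q)/(4 + q)
(R(-9, V(-4)) + 55)*D(s, 10) = (((3 + 6*(-4)) - 9)/(4 - 9) + 55)*(-5 + 2*(-9)) = (((3 - 24) - 9)/(-5) + 55)*(-5 - 18) = (-(-21 - 9)/5 + 55)*(-23) = (-⅕*(-30) + 55)*(-23) = (6 + 55)*(-23) = 61*(-23) = -1403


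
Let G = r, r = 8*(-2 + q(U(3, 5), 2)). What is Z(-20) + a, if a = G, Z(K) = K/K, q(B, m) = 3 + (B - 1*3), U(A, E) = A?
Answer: 9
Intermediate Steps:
q(B, m) = B (q(B, m) = 3 + (B - 3) = 3 + (-3 + B) = B)
r = 8 (r = 8*(-2 + 3) = 8*1 = 8)
Z(K) = 1
G = 8
a = 8
Z(-20) + a = 1 + 8 = 9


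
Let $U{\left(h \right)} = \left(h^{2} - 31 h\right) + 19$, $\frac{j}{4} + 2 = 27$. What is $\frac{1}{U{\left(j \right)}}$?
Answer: $\frac{1}{6919} \approx 0.00014453$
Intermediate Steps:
$j = 100$ ($j = -8 + 4 \cdot 27 = -8 + 108 = 100$)
$U{\left(h \right)} = 19 + h^{2} - 31 h$
$\frac{1}{U{\left(j \right)}} = \frac{1}{19 + 100^{2} - 3100} = \frac{1}{19 + 10000 - 3100} = \frac{1}{6919}$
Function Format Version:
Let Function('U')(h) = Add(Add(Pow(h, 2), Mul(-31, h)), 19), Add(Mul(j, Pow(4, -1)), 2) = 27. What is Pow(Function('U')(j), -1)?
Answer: Rational(1, 6919) ≈ 0.00014453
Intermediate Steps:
j = 100 (j = Add(-8, Mul(4, 27)) = Add(-8, 108) = 100)
Function('U')(h) = Add(19, Pow(h, 2), Mul(-31, h))
Pow(Function('U')(j), -1) = Pow(Add(19, Pow(100, 2), Mul(-31, 100)), -1) = Pow(Add(19, 10000, -3100), -1) = Pow(6919, -1) = Rational(1, 6919)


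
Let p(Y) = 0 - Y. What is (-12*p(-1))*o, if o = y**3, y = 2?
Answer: -96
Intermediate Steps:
p(Y) = -Y
o = 8 (o = 2**3 = 8)
(-12*p(-1))*o = -(-12)*(-1)*8 = -12*1*8 = -12*8 = -96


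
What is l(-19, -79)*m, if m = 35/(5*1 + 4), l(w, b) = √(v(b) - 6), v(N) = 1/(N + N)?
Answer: 35*I*√149942/1422 ≈ 9.5308*I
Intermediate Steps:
v(N) = 1/(2*N)
l(w, b) = √(-6 + 1/(2*b)) (l(w, b) = √(1/(2*b) - 6) = √(-6 + 1/(2*b)))
m = 35/9 (m = 35/(5 + 4) = 35/9 ≈ 3.8889)
l(-19, -79)*m = (√(-24 + 2/(-79))/2)*(35/9) = (√(-24 + 2*(-1/79))/2)*(35/9) = (√(-24 - 2/79)/2)*(35/9) = (√(-1898/79)/2)*(35/9) = ((I*√149942/79)/2)*(35/9) = (I*√149942/158)*(35/9) = 35*I*√149942/1422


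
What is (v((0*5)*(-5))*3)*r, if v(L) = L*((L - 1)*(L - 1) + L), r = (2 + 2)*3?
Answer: 0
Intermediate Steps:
r = 12 (r = 4*3 = 12)
v(L) = L*(L + (-1 + L)²) (v(L) = L*((-1 + L)*(-1 + L) + L) = L*((-1 + L)² + L) = L*(L + (-1 + L)²))
(v((0*5)*(-5))*3)*r = ((((0*5)*(-5))*((0*5)*(-5) + (-1 + (0*5)*(-5))²))*3)*12 = (((0*(-5))*(0*(-5) + (-1 + 0*(-5))²))*3)*12 = ((0*(0 + (-1 + 0)²))*3)*12 = ((0*(0 + (-1)²))*3)*12 = ((0*(0 + 1))*3)*12 = ((0*1)*3)*12 = (0*3)*12 = 0*12 = 0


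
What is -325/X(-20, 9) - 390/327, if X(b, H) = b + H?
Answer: 33995/1199 ≈ 28.353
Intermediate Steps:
X(b, H) = H + b
-325/X(-20, 9) - 390/327 = -325/(9 - 20) - 390/327 = -325/(-11) - 390*1/327 = -325*(-1/11) - 130/109 = 325/11 - 130/109 = 33995/1199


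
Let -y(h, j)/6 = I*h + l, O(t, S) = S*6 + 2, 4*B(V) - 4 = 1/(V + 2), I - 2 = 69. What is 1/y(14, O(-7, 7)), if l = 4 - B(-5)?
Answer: -2/11965 ≈ -0.00016715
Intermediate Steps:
I = 71 (I = 2 + 69 = 71)
B(V) = 1 + 1/(4*(2 + V)) (B(V) = 1 + 1/(4*(V + 2)) = 1 + 1/(4*(2 + V)))
l = 37/12 (l = 4 - (9/4 - 5)/(2 - 5) = 4 - (-11)/((-3)*4) = 4 - (-1)*(-11)/(3*4) = 4 - 1*11/12 = 4 - 11/12 = 37/12 ≈ 3.0833)
O(t, S) = 2 + 6*S (O(t, S) = 6*S + 2 = 2 + 6*S)
y(h, j) = -37/2 - 426*h (y(h, j) = -6*(71*h + 37/12) = -6*(37/12 + 71*h) = -37/2 - 426*h)
1/y(14, O(-7, 7)) = 1/(-37/2 - 426*14) = 1/(-37/2 - 5964) = 1/(-11965/2) = -2/11965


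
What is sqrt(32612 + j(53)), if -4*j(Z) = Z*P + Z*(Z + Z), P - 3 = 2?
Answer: sqrt(124565)/2 ≈ 176.47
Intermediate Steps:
P = 5 (P = 3 + 2 = 5)
j(Z) = -5*Z/4 - Z**2/2 (j(Z) = -(Z*5 + Z*(Z + Z))/4 = -(5*Z + Z*(2*Z))/4 = -(5*Z + 2*Z**2)/4 = -(2*Z**2 + 5*Z)/4 = -5*Z/4 - Z**2/2)
sqrt(32612 + j(53)) = sqrt(32612 - 1/4*53*(5 + 2*53)) = sqrt(32612 - 1/4*53*(5 + 106)) = sqrt(32612 - 1/4*53*111) = sqrt(32612 - 5883/4) = sqrt(124565/4) = sqrt(124565)/2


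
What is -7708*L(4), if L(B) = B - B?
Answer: 0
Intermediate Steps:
L(B) = 0
-7708*L(4) = -7708*0 = 0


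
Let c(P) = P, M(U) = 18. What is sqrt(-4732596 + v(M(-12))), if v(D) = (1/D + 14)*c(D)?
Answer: I*sqrt(4732343) ≈ 2175.4*I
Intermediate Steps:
v(D) = D*(14 + 1/D) (v(D) = (1/D + 14)*D = (14 + 1/D)*D = D*(14 + 1/D))
sqrt(-4732596 + v(M(-12))) = sqrt(-4732596 + (1 + 14*18)) = sqrt(-4732596 + (1 + 252)) = sqrt(-4732596 + 253) = sqrt(-4732343) = I*sqrt(4732343)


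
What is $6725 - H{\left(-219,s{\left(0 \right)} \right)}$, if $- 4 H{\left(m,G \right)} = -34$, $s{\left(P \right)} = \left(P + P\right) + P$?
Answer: $\frac{13433}{2} \approx 6716.5$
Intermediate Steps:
$s{\left(P \right)} = 3 P$ ($s{\left(P \right)} = 2 P + P = 3 P$)
$H{\left(m,G \right)} = \frac{17}{2}$ ($H{\left(m,G \right)} = \left(- \frac{1}{4}\right) \left(-34\right) = \frac{17}{2}$)
$6725 - H{\left(-219,s{\left(0 \right)} \right)} = 6725 - \frac{17}{2} = \frac{13433}{2}$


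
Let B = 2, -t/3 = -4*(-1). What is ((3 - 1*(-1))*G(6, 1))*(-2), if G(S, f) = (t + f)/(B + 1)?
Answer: 88/3 ≈ 29.333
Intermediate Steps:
t = -12 (t = -(-12)*(-1) = -3*4 = -12)
G(S, f) = -4 + f/3 (G(S, f) = (-12 + f)/(2 + 1) = (-12 + f)/3 = (-12 + f)*(⅓) = -4 + f/3)
((3 - 1*(-1))*G(6, 1))*(-2) = ((3 - 1*(-1))*(-4 + (⅓)*1))*(-2) = ((3 + 1)*(-4 + ⅓))*(-2) = (4*(-11/3))*(-2) = -44/3*(-2) = 88/3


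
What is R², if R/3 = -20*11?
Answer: 435600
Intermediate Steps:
R = -660 (R = 3*(-20*11) = 3*(-220) = -660)
R² = (-660)² = 435600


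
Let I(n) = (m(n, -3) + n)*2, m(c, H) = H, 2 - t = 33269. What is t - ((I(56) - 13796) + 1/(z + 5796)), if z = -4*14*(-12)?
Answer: -126624037/6468 ≈ -19577.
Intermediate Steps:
t = -33267 (t = 2 - 1*33269 = 2 - 33269 = -33267)
z = 672 (z = -56*(-12) = 672)
I(n) = -6 + 2*n (I(n) = (-3 + n)*2 = -6 + 2*n)
t - ((I(56) - 13796) + 1/(z + 5796)) = -33267 - (((-6 + 2*56) - 13796) + 1/(672 + 5796)) = -33267 - (((-6 + 112) - 13796) + 1/6468) = -33267 - ((106 - 13796) + 1/6468) = -33267 - (-13690 + 1/6468) = -33267 - 1*(-88546919/6468) = -33267 + 88546919/6468 = -126624037/6468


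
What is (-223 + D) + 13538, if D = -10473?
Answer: 2842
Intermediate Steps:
(-223 + D) + 13538 = (-223 - 10473) + 13538 = -10696 + 13538 = 2842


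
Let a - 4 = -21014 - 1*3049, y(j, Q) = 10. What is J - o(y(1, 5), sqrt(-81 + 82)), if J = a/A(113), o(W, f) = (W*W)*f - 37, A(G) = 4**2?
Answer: -25067/16 ≈ -1566.7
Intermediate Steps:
A(G) = 16
a = -24059 (a = 4 + (-21014 - 1*3049) = 4 + (-21014 - 3049) = 4 - 24063 = -24059)
o(W, f) = -37 + f*W**2 (o(W, f) = W**2*f - 37 = f*W**2 - 37 = -37 + f*W**2)
J = -24059/16 ≈ -1503.7
J - o(y(1, 5), sqrt(-81 + 82)) = -24059/16 - (-37 + sqrt(-81 + 82)*10**2) = -24059/16 - (-37 + sqrt(1)*100) = -24059/16 - (-37 + 1*100) = -24059/16 - (-37 + 100) = -24059/16 - 1*63 = -24059/16 - 63 = -25067/16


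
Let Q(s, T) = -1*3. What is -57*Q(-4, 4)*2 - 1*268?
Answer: 74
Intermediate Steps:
Q(s, T) = -3
-57*Q(-4, 4)*2 - 1*268 = -(-171)*2 - 1*268 = -57*(-6) - 268 = 342 - 268 = 74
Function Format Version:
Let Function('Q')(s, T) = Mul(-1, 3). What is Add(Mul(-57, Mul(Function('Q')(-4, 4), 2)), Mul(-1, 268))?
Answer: 74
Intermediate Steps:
Function('Q')(s, T) = -3
Add(Mul(-57, Mul(Function('Q')(-4, 4), 2)), Mul(-1, 268)) = Add(Mul(-57, Mul(-3, 2)), Mul(-1, 268)) = Add(Mul(-57, -6), -268) = Add(342, -268) = 74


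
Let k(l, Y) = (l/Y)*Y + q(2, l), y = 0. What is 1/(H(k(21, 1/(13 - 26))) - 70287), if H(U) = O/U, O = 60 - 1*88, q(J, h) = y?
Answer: -3/210865 ≈ -1.4227e-5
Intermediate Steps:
q(J, h) = 0
k(l, Y) = l (k(l, Y) = (l/Y)*Y + 0 = l + 0 = l)
O = -28 (O = 60 - 88 = -28)
H(U) = -28/U
1/(H(k(21, 1/(13 - 26))) - 70287) = 1/(-28/21 - 70287) = 1/(-28*1/21 - 70287) = 1/(-4/3 - 70287) = 1/(-210865/3) = -3/210865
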